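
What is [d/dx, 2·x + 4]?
2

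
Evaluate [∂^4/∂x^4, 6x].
24\frac{d^{3}}{dx^{3}}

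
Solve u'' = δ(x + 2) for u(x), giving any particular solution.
\frac{|x + 2|}{2}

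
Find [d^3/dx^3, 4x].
12\frac{d^{2}}{dx^{2}}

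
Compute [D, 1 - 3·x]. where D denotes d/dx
-3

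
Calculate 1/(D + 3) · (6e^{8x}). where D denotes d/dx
\frac{6 e^{8 x}}{11}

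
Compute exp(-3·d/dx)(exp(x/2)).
e^{\frac{x}{2} - \frac{3}{2}}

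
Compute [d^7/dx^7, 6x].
42\frac{d^{6}}{dx^{6}}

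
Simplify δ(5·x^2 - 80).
\frac{\delta(x - 4) + \delta(x + 4)}{40}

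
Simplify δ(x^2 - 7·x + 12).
\frac{\delta(x - 4) + \delta(x - 3)}{1}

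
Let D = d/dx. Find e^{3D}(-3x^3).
- 3 x^{3} - 27 x^{2} - 81 x - 81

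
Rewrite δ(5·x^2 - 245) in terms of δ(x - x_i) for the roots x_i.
\frac{\delta(x - 7) + \delta(x + 7)}{70}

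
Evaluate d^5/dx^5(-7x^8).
- 47040 x^{3}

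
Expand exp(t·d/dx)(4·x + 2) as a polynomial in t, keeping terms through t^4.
4 t + 4 x + 2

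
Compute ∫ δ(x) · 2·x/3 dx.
0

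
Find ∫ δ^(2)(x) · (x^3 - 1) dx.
0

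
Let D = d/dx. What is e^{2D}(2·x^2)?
2 x^{2} + 8 x + 8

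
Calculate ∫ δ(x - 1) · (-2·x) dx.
-2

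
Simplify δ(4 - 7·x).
\frac{\delta(x - 4/7)}{7}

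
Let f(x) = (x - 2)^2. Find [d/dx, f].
2 x - 4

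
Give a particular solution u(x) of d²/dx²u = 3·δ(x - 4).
\frac{3|x - 4|}{2}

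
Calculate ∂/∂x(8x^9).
72 x^{8}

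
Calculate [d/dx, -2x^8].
- 16 x^{7}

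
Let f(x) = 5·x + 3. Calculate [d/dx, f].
5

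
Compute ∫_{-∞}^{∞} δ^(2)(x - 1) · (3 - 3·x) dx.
0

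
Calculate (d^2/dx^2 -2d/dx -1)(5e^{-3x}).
70 e^{- 3 x}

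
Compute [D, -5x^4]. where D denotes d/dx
- 20 x^{3}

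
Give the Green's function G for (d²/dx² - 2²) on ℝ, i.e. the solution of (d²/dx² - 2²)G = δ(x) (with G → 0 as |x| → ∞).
-\frac{e^{-2|x|}}{4}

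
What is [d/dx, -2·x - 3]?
-2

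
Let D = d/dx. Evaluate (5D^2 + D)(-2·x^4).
8 x^{2} \left(- x - 15\right)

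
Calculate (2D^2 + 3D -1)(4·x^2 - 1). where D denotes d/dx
- 4 x^{2} + 24 x + 17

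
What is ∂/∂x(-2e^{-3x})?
6 e^{- 3 x}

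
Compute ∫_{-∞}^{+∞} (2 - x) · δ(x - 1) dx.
1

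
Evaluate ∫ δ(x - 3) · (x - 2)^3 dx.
1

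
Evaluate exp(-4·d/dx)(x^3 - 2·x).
x^{3} - 12 x^{2} + 46 x - 56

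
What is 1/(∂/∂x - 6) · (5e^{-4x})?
- \frac{e^{- 4 x}}{2}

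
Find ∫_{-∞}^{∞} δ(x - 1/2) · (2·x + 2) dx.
3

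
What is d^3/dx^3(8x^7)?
1680 x^{4}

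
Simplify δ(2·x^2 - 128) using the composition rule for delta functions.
\frac{\delta(x - 8) + \delta(x + 8)}{32}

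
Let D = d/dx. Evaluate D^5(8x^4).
0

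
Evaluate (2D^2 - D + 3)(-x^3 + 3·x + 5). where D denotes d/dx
- 3 x^{3} + 3 x^{2} - 3 x + 12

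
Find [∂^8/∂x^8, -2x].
-16\frac{d^{7}}{dx^{7}}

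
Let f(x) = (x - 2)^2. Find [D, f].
2 x - 4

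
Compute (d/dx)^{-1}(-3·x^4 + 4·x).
- \frac{3 x^{5}}{5} + 2 x^{2}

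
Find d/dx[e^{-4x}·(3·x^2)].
6 x \left(1 - 2 x\right) e^{- 4 x}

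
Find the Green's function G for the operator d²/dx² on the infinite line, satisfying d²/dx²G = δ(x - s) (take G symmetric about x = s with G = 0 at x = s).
\frac{|x - s|}{2}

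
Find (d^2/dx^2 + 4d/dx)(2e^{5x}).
90 e^{5 x}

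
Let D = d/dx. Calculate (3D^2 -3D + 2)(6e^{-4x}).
372 e^{- 4 x}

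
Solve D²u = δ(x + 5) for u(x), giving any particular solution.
\frac{|x + 5|}{2}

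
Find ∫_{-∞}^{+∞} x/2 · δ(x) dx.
0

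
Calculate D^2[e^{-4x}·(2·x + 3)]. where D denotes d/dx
32 \left(x + 1\right) e^{- 4 x}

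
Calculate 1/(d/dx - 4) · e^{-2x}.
- \frac{e^{- 2 x}}{6}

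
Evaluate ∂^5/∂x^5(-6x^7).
- 15120 x^{2}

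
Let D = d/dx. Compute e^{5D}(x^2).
x^{2} + 10 x + 25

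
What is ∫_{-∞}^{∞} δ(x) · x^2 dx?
0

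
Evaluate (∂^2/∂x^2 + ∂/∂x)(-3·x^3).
9 x \left(- x - 2\right)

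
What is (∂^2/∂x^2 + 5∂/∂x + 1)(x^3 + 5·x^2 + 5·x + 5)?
x^{3} + 20 x^{2} + 61 x + 40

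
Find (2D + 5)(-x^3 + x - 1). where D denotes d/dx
- 5 x^{3} - 6 x^{2} + 5 x - 3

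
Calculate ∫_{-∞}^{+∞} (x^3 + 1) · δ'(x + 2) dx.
-12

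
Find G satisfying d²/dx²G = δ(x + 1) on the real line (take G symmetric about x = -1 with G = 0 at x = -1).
\frac{|x + 1|}{2}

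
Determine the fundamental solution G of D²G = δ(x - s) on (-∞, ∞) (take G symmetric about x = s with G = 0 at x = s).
\frac{|x - s|}{2}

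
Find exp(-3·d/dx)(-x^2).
- x^{2} + 6 x - 9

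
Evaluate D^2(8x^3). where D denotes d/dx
48 x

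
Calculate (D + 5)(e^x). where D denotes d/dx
6 e^{x}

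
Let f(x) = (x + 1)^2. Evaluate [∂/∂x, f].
2 x + 2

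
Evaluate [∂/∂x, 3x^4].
12 x^{3}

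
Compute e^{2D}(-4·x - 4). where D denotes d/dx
- 4 x - 12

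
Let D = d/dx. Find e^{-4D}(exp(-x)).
e^{4 - x}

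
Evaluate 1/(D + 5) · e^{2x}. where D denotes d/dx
\frac{e^{2 x}}{7}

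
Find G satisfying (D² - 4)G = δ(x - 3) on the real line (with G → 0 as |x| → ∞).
-\frac{e^{-2|x - 3|}}{4}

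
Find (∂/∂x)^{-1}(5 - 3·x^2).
- x^{3} + 5 x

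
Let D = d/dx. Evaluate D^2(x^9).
72 x^{7}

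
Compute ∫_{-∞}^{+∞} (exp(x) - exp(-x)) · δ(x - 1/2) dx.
2 \sinh{\left(\frac{1}{2} \right)}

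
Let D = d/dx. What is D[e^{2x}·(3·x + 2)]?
\left(6 x + 7\right) e^{2 x}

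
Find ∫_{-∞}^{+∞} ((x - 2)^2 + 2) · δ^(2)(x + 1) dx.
2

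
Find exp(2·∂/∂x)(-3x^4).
- 3 x^{4} - 24 x^{3} - 72 x^{2} - 96 x - 48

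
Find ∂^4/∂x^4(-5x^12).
- 59400 x^{8}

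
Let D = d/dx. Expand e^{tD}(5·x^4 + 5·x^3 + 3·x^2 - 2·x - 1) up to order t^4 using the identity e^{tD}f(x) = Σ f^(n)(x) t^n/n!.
5 t^{4} + t^{3} \left(20 x + 5\right) + t^{2} \left(30 x^{2} + 15 x + 3\right) + t \left(20 x^{3} + 15 x^{2} + 6 x - 2\right) + 5 x^{4} + 5 x^{3} + 3 x^{2} - 2 x - 1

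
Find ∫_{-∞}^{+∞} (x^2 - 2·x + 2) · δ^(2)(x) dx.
2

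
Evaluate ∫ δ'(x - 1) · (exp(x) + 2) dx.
- e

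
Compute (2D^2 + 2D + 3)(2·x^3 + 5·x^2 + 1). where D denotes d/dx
6 x^{3} + 27 x^{2} + 44 x + 23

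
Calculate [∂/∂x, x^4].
4 x^{3}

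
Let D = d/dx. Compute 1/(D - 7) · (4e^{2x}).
- \frac{4 e^{2 x}}{5}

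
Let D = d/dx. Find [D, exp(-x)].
- e^{- x}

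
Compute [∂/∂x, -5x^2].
- 10 x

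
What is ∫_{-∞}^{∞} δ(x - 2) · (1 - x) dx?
-1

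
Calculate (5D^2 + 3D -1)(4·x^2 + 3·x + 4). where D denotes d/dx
- 4 x^{2} + 21 x + 45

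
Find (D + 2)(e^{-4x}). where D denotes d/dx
- 2 e^{- 4 x}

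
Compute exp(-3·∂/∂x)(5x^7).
5 x^{7} - 105 x^{6} + 945 x^{5} - 4725 x^{4} + 14175 x^{3} - 25515 x^{2} + 25515 x - 10935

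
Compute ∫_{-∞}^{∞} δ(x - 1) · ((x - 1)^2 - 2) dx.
-2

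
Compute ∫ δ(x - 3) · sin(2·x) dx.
\sin{\left(6 \right)}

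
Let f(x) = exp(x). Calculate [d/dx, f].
e^{x}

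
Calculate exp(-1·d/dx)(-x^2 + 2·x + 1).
- x^{2} + 4 x - 2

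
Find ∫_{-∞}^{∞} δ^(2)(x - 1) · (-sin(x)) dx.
\sin{\left(1 \right)}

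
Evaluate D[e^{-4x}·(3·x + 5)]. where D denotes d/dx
\left(- 12 x - 17\right) e^{- 4 x}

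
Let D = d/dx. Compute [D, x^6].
6 x^{5}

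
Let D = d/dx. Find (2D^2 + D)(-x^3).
3 x \left(- x - 4\right)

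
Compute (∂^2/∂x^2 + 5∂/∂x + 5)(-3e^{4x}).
- 123 e^{4 x}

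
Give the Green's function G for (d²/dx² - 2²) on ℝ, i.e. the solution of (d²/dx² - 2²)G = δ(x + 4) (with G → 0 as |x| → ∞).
-\frac{e^{-2|x + 4|}}{4}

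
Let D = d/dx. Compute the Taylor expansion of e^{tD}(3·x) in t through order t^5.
3 t + 3 x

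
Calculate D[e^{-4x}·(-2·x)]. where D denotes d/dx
2 \left(4 x - 1\right) e^{- 4 x}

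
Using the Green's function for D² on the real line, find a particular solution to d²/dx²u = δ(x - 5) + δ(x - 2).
\frac{|x - 5|}{2} + \frac{|x - 2|}{2}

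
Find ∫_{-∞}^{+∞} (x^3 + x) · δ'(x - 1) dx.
-4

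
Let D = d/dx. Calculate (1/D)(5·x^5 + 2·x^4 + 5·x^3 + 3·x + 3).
\frac{5 x^{6}}{6} + \frac{2 x^{5}}{5} + \frac{5 x^{4}}{4} + \frac{3 x^{2}}{2} + 3 x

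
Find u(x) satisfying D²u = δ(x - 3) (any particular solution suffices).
\frac{|x - 3|}{2}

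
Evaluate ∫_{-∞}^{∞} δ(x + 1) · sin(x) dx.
- \sin{\left(1 \right)}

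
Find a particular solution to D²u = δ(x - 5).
\frac{|x - 5|}{2}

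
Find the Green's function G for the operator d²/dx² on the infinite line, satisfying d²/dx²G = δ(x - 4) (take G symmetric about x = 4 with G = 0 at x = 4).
\frac{|x - 4|}{2}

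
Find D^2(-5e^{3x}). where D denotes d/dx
- 45 e^{3 x}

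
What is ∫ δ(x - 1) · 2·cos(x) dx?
2 \cos{\left(1 \right)}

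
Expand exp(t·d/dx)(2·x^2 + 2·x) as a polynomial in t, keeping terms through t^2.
2 t^{2} + 2 t \left(2 x + 1\right) + 2 x^{2} + 2 x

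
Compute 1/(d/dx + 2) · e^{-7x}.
- \frac{e^{- 7 x}}{5}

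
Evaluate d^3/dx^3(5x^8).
1680 x^{5}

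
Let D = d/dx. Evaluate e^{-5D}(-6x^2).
- 6 x^{2} + 60 x - 150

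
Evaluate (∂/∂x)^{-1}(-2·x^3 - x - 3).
- \frac{x^{4}}{2} - \frac{x^{2}}{2} - 3 x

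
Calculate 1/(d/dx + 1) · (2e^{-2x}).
- 2 e^{- 2 x}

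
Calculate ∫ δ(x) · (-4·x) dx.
0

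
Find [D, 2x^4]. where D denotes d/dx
8 x^{3}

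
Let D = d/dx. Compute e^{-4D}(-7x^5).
- 7 x^{5} + 140 x^{4} - 1120 x^{3} + 4480 x^{2} - 8960 x + 7168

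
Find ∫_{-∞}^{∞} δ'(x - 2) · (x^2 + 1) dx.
-4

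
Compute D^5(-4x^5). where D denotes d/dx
-480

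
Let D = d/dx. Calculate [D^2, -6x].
-12D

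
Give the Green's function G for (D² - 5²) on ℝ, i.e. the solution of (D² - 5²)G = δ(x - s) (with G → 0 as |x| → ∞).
-\frac{e^{-5|x-s|}}{10}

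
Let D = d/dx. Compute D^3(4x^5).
240 x^{2}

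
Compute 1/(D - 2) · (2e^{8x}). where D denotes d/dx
\frac{e^{8 x}}{3}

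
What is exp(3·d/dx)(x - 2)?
x + 1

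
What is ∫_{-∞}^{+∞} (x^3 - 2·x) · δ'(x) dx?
2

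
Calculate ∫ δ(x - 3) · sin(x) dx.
\sin{\left(3 \right)}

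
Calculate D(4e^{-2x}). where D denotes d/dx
- 8 e^{- 2 x}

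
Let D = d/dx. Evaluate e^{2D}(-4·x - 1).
- 4 x - 9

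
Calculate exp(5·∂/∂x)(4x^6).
4 x^{6} + 120 x^{5} + 1500 x^{4} + 10000 x^{3} + 37500 x^{2} + 75000 x + 62500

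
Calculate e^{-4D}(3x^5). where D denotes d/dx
3 x^{5} - 60 x^{4} + 480 x^{3} - 1920 x^{2} + 3840 x - 3072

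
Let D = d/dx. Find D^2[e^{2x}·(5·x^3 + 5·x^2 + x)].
\left(20 x^{3} + 80 x^{2} + 74 x + 14\right) e^{2 x}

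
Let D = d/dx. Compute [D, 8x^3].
24 x^{2}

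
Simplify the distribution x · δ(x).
0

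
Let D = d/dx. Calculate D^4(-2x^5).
- 240 x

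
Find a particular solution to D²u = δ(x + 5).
\frac{|x + 5|}{2}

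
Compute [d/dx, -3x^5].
- 15 x^{4}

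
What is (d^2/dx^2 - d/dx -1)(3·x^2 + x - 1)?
- 3 x^{2} - 7 x + 6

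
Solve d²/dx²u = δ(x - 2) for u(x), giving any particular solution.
\frac{|x - 2|}{2}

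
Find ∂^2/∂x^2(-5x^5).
- 100 x^{3}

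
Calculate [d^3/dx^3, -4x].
-12\frac{d^{2}}{dx^{2}}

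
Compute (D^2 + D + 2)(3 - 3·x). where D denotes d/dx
3 - 6 x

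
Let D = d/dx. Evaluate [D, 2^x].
2^{x} \log{\left(2 \right)}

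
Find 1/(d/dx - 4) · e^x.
- \frac{e^{x}}{3}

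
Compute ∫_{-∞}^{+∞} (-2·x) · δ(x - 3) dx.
-6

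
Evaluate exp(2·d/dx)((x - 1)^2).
x^{2} + 2 x + 1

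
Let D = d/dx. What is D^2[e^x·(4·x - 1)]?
\left(4 x + 7\right) e^{x}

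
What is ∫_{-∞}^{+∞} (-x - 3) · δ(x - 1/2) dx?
- \frac{7}{2}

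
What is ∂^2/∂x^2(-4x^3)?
- 24 x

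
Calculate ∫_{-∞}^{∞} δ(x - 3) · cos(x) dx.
\cos{\left(3 \right)}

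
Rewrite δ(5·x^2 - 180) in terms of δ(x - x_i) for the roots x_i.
\frac{\delta(x - 6) + \delta(x + 6)}{60}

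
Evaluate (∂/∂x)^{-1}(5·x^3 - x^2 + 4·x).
\frac{5 x^{4}}{4} - \frac{x^{3}}{3} + 2 x^{2}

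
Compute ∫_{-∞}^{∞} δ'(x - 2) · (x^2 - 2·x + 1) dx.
-2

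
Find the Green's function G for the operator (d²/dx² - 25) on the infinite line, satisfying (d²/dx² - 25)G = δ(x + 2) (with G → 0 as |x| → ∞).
-\frac{e^{-5|x + 2|}}{10}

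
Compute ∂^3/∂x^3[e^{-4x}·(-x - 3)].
16 \left(4 x + 9\right) e^{- 4 x}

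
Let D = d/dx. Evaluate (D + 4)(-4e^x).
- 20 e^{x}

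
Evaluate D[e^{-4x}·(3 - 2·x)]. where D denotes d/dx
2 \left(4 x - 7\right) e^{- 4 x}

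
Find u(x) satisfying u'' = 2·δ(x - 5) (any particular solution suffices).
|x - 5|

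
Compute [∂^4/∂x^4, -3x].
-12\frac{d^{3}}{dx^{3}}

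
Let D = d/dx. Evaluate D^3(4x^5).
240 x^{2}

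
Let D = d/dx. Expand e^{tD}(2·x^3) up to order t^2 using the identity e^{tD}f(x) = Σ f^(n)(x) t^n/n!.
2 x \left(3 t^{2} + 3 t x + x^{2}\right)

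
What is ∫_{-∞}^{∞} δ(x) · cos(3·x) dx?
1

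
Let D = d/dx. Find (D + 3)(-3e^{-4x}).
3 e^{- 4 x}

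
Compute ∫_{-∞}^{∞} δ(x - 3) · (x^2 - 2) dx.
7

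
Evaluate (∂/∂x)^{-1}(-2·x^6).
- \frac{2 x^{7}}{7}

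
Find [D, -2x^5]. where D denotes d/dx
- 10 x^{4}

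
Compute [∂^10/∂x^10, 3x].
30\frac{d^{9}}{dx^{9}}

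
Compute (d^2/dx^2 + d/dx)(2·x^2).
4 x + 4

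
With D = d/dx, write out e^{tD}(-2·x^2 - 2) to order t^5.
- 2 t^{2} - 4 t x - 2 x^{2} - 2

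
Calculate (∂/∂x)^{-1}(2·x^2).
\frac{2 x^{3}}{3}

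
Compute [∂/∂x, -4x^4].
- 16 x^{3}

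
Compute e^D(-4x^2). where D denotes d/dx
- 4 x^{2} - 8 x - 4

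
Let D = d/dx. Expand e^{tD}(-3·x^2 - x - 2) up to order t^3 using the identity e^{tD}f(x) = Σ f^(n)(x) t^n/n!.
- 3 t^{2} - t \left(6 x + 1\right) - 3 x^{2} - x - 2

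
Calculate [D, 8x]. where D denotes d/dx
8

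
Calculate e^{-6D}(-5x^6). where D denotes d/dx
- 5 x^{6} + 180 x^{5} - 2700 x^{4} + 21600 x^{3} - 97200 x^{2} + 233280 x - 233280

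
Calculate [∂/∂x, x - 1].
1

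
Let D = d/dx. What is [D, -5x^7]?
- 35 x^{6}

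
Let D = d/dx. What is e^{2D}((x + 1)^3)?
x^{3} + 9 x^{2} + 27 x + 27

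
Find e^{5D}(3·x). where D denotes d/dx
3 x + 15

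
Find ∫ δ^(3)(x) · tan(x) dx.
-2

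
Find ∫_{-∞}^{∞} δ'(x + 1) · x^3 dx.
-3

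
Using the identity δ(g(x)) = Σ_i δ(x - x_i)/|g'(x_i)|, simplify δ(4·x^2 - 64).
\frac{\delta(x - 4) + \delta(x + 4)}{32}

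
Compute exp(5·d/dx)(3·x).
3 x + 15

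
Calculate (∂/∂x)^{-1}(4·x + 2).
2 x^{2} + 2 x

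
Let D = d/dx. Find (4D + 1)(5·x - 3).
5 x + 17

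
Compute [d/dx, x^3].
3 x^{2}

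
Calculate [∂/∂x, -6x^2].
- 12 x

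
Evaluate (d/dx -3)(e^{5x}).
2 e^{5 x}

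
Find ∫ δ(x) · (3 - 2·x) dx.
3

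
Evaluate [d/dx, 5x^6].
30 x^{5}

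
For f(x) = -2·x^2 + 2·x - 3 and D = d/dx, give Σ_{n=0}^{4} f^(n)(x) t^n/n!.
- 2 t^{2} - 2 t \left(2 x - 1\right) - 2 x^{2} + 2 x - 3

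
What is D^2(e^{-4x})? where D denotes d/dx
16 e^{- 4 x}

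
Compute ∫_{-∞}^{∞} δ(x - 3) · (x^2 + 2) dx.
11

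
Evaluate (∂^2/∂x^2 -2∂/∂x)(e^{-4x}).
24 e^{- 4 x}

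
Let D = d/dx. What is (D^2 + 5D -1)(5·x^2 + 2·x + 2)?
- 5 x^{2} + 48 x + 18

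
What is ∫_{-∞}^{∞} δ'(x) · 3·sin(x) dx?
-3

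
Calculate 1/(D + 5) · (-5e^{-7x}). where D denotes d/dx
\frac{5 e^{- 7 x}}{2}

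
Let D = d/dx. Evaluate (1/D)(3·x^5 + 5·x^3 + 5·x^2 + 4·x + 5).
\frac{x^{6}}{2} + \frac{5 x^{4}}{4} + \frac{5 x^{3}}{3} + 2 x^{2} + 5 x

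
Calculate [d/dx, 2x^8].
16 x^{7}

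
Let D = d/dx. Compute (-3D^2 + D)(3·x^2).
6 x - 18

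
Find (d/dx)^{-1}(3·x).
\frac{3 x^{2}}{2}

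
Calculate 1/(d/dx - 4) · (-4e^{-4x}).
\frac{e^{- 4 x}}{2}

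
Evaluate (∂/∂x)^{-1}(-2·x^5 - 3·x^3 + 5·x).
- \frac{x^{6}}{3} - \frac{3 x^{4}}{4} + \frac{5 x^{2}}{2}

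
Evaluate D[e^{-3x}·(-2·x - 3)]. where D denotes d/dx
\left(6 x + 7\right) e^{- 3 x}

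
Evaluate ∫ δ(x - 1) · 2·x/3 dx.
\frac{2}{3}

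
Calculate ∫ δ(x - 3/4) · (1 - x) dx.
\frac{1}{4}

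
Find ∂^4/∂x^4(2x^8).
3360 x^{4}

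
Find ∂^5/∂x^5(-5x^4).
0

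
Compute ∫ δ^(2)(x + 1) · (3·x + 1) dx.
0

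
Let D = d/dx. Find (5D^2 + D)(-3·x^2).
- 6 x - 30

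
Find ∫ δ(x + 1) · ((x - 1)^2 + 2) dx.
6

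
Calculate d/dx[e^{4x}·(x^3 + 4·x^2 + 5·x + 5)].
\left(4 x^{3} + 19 x^{2} + 28 x + 25\right) e^{4 x}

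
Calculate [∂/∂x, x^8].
8 x^{7}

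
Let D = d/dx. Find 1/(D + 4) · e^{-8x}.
- \frac{e^{- 8 x}}{4}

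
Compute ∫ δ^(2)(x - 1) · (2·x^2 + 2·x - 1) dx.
4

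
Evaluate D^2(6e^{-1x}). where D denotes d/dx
6 e^{- x}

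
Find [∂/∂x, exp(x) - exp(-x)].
2 \cosh{\left(x \right)}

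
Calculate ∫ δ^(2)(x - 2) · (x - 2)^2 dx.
2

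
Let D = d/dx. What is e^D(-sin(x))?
- \sin{\left(x + 1 \right)}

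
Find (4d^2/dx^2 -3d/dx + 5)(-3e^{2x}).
- 45 e^{2 x}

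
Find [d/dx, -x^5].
- 5 x^{4}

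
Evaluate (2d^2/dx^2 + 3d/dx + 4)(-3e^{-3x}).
- 39 e^{- 3 x}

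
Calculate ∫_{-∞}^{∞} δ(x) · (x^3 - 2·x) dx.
0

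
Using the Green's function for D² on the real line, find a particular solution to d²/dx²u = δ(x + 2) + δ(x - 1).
\frac{|x + 2|}{2} + \frac{|x - 1|}{2}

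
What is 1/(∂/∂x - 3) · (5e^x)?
- \frac{5 e^{x}}{2}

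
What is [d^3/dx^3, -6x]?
-18\frac{d^{2}}{dx^{2}}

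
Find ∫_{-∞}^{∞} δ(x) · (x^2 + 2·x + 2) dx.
2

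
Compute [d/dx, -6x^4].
- 24 x^{3}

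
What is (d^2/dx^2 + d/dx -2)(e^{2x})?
4 e^{2 x}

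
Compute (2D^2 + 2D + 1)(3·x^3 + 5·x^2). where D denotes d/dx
3 x^{3} + 23 x^{2} + 56 x + 20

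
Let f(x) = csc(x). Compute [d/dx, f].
- \cot{\left(x \right)} \csc{\left(x \right)}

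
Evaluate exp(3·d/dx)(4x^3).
4 x^{3} + 36 x^{2} + 108 x + 108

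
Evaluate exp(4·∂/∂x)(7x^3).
7 x^{3} + 84 x^{2} + 336 x + 448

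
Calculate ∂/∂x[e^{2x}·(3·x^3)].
x^{2} \left(6 x + 9\right) e^{2 x}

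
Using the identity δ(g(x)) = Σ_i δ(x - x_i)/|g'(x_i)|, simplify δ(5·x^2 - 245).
\frac{\delta(x - 7) + \delta(x + 7)}{70}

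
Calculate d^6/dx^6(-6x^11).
- 1995840 x^{5}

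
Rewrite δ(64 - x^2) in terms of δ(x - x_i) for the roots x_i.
\frac{\delta(x - 8) + \delta(x + 8)}{16}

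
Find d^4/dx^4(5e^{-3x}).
405 e^{- 3 x}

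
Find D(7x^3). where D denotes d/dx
21 x^{2}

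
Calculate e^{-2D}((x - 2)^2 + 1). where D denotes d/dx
x^{2} - 8 x + 17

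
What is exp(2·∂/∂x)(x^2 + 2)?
x^{2} + 4 x + 6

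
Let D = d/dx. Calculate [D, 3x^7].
21 x^{6}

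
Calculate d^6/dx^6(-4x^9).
- 241920 x^{3}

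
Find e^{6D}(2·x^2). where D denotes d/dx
2 x^{2} + 24 x + 72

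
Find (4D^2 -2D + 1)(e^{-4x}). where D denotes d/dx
73 e^{- 4 x}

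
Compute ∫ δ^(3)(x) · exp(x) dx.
-1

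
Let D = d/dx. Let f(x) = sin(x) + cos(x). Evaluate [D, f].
- \sin{\left(x \right)} + \cos{\left(x \right)}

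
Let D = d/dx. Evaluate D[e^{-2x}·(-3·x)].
3 \left(2 x - 1\right) e^{- 2 x}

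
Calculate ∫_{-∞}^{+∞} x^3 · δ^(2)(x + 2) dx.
-12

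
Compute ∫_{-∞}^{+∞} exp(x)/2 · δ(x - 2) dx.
\frac{e^{2}}{2}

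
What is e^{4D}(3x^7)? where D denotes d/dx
3 x^{7} + 84 x^{6} + 1008 x^{5} + 6720 x^{4} + 26880 x^{3} + 64512 x^{2} + 86016 x + 49152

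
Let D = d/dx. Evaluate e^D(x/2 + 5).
\frac{x}{2} + \frac{11}{2}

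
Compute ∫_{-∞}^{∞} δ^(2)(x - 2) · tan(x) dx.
\frac{2 \tan{\left(2 \right)}}{\cos^{2}{\left(2 \right)}}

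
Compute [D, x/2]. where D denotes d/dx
\frac{1}{2}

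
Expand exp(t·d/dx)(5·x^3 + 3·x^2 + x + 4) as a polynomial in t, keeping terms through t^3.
5 t^{3} + t^{2} \left(15 x + 3\right) + t \left(15 x^{2} + 6 x + 1\right) + 5 x^{3} + 3 x^{2} + x + 4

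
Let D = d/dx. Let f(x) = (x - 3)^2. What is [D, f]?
2 x - 6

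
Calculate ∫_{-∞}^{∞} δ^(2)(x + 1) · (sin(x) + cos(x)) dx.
- \cos{\left(1 \right)} + \sin{\left(1 \right)}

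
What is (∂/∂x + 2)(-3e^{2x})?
- 12 e^{2 x}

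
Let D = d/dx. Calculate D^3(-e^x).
- e^{x}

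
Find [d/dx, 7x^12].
84 x^{11}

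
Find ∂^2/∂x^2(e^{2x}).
4 e^{2 x}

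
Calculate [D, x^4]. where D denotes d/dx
4 x^{3}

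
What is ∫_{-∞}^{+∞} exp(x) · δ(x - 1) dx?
e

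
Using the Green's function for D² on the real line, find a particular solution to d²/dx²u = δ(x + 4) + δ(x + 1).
\frac{|x + 4|}{2} + \frac{|x + 1|}{2}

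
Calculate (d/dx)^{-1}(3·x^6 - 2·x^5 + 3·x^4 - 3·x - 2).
\frac{3 x^{7}}{7} - \frac{x^{6}}{3} + \frac{3 x^{5}}{5} - \frac{3 x^{2}}{2} - 2 x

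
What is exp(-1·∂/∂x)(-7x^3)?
- 7 x^{3} + 21 x^{2} - 21 x + 7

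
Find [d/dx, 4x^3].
12 x^{2}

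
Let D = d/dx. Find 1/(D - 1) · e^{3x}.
\frac{e^{3 x}}{2}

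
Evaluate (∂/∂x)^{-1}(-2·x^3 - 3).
- \frac{x^{4}}{2} - 3 x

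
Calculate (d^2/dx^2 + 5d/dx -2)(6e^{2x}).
72 e^{2 x}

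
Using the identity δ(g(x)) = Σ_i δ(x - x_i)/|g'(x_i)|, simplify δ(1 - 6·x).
\frac{\delta(x - 1/6)}{6}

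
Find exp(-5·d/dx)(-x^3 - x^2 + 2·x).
- x^{3} + 14 x^{2} - 63 x + 90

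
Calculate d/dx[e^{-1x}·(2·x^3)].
2 x^{2} \left(3 - x\right) e^{- x}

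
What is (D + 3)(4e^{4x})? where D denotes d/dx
28 e^{4 x}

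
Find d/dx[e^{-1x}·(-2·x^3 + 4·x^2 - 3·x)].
\left(2 x^{3} - 10 x^{2} + 11 x - 3\right) e^{- x}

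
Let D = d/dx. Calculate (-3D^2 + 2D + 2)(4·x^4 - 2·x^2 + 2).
8 x^{4} + 32 x^{3} - 148 x^{2} - 8 x + 16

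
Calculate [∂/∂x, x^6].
6 x^{5}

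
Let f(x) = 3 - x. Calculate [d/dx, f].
-1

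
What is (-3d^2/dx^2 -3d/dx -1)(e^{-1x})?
- e^{- x}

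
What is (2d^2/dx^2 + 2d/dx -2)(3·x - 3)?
12 - 6 x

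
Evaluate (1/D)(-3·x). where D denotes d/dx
- \frac{3 x^{2}}{2}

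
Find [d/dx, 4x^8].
32 x^{7}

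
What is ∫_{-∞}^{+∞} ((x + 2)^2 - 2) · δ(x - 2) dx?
14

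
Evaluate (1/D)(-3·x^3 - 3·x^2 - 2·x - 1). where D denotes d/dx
- \frac{3 x^{4}}{4} - x^{3} - x^{2} - x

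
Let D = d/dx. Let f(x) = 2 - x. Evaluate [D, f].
-1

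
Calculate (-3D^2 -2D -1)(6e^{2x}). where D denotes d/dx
- 102 e^{2 x}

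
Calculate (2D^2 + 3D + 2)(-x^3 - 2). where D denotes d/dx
- 2 x^{3} - 9 x^{2} - 12 x - 4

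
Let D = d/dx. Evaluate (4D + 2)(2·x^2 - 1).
4 x^{2} + 16 x - 2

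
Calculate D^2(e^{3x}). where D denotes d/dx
9 e^{3 x}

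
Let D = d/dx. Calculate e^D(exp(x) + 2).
e^{x + 1} + 2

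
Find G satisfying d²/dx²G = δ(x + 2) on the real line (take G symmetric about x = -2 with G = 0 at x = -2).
\frac{|x + 2|}{2}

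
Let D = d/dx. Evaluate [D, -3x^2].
- 6 x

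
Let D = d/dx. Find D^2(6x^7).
252 x^{5}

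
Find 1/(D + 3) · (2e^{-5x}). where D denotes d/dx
- e^{- 5 x}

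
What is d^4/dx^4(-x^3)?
0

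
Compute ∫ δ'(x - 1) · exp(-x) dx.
e^{-1}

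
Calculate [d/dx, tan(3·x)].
\frac{3}{\cos^{2}{\left(3 x \right)}}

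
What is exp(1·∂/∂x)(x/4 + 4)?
\frac{x}{4} + \frac{17}{4}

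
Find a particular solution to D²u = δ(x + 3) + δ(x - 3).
\frac{|x + 3|}{2} + \frac{|x - 3|}{2}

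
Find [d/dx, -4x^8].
- 32 x^{7}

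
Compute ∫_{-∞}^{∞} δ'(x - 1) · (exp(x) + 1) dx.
- e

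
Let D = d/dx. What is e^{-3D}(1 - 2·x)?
7 - 2 x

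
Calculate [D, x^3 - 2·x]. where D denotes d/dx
3 x^{2} - 2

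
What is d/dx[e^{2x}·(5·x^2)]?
10 x \left(x + 1\right) e^{2 x}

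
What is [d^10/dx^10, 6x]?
60\frac{d^{9}}{dx^{9}}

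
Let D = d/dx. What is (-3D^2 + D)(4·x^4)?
16 x^{2} \left(x - 9\right)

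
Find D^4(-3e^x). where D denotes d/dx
- 3 e^{x}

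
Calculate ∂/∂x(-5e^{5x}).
- 25 e^{5 x}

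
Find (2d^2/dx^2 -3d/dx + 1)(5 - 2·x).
11 - 2 x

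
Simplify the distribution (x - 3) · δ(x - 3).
0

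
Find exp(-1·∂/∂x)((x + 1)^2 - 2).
x^{2} - 2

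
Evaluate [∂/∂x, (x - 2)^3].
3 \left(x - 2\right)^{2}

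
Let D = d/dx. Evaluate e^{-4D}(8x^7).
8 x^{7} - 224 x^{6} + 2688 x^{5} - 17920 x^{4} + 71680 x^{3} - 172032 x^{2} + 229376 x - 131072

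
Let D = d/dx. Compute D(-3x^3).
- 9 x^{2}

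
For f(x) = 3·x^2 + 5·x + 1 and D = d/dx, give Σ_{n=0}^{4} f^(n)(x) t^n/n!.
3 t^{2} + t \left(6 x + 5\right) + 3 x^{2} + 5 x + 1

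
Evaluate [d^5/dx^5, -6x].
-30\frac{d^{4}}{dx^{4}}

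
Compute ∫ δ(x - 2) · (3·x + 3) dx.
9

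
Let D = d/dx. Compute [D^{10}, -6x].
-60D^{9}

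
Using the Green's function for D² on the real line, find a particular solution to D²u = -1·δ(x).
-\frac{|x|}{2}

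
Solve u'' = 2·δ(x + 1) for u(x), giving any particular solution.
|x + 1|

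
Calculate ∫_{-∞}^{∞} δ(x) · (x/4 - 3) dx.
-3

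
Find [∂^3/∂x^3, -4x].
-12\frac{d^{2}}{dx^{2}}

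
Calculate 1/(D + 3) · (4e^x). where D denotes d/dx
e^{x}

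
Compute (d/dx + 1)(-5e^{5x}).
- 30 e^{5 x}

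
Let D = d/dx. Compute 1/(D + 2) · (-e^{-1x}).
- e^{- x}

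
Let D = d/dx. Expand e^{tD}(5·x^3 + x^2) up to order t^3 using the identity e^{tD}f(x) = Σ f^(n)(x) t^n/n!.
5 t^{3} + t^{2} \left(15 x + 1\right) + t x \left(15 x + 2\right) + 5 x^{3} + x^{2}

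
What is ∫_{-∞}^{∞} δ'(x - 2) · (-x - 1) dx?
1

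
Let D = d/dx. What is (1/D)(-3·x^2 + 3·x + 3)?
- x^{3} + \frac{3 x^{2}}{2} + 3 x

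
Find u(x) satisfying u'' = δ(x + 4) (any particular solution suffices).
\frac{|x + 4|}{2}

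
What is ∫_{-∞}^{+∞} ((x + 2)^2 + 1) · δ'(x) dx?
-4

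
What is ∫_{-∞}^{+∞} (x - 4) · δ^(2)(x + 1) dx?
0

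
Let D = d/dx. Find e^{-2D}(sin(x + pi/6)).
\sin{\left(x - 2 + \frac{\pi}{6} \right)}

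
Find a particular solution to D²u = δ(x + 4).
\frac{|x + 4|}{2}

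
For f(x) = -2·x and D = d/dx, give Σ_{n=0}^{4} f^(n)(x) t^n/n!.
- 2 t - 2 x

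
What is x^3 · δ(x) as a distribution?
0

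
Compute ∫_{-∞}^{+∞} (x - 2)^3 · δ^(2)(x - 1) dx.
-6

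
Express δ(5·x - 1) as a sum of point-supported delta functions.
\frac{\delta(x - 1/5)}{5}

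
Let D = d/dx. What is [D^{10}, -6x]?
-60D^{9}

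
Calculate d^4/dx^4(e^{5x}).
625 e^{5 x}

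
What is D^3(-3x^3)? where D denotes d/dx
-18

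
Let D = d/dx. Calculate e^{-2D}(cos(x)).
\cos{\left(x - 2 \right)}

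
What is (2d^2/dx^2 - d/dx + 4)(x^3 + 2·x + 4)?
4 x^{3} - 3 x^{2} + 20 x + 14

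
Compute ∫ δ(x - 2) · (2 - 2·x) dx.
-2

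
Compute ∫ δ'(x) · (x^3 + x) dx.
-1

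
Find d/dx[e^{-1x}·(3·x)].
3 \left(1 - x\right) e^{- x}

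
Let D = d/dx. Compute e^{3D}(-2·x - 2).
- 2 x - 8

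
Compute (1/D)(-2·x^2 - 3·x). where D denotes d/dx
- \frac{2 x^{3}}{3} - \frac{3 x^{2}}{2}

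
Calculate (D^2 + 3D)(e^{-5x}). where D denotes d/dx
10 e^{- 5 x}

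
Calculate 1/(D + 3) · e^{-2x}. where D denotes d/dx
e^{- 2 x}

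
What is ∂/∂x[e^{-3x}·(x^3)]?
3 x^{2} \left(1 - x\right) e^{- 3 x}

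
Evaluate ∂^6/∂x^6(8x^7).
40320 x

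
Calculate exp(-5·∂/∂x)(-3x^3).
- 3 x^{3} + 45 x^{2} - 225 x + 375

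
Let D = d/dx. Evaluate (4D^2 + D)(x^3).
3 x \left(x + 8\right)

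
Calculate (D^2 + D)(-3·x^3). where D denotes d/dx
9 x \left(- x - 2\right)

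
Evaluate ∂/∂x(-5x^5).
- 25 x^{4}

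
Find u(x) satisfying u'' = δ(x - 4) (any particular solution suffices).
\frac{|x - 4|}{2}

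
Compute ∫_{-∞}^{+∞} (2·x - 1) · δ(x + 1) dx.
-3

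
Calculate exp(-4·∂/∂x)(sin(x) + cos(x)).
\sqrt{2} \cos{\left(- x + \frac{\pi}{4} + 4 \right)}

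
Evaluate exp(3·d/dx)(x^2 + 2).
x^{2} + 6 x + 11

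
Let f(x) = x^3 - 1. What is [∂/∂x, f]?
3 x^{2}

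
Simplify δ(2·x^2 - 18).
\frac{\delta(x - 3) + \delta(x + 3)}{12}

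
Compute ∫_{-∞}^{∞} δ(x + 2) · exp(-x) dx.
e^{2}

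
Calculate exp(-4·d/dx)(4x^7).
4 x^{7} - 112 x^{6} + 1344 x^{5} - 8960 x^{4} + 35840 x^{3} - 86016 x^{2} + 114688 x - 65536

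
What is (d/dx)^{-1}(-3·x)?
- \frac{3 x^{2}}{2}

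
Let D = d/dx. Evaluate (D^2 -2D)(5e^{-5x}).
175 e^{- 5 x}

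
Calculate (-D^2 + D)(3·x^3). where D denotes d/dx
9 x \left(x - 2\right)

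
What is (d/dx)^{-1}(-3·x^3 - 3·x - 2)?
- \frac{3 x^{4}}{4} - \frac{3 x^{2}}{2} - 2 x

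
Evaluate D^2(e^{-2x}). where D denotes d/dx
4 e^{- 2 x}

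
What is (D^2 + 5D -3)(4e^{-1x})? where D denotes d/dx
- 28 e^{- x}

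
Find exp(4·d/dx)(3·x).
3 x + 12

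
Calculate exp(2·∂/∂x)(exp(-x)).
e^{- x - 2}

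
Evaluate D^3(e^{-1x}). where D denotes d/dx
- e^{- x}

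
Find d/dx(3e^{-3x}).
- 9 e^{- 3 x}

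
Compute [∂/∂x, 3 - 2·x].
-2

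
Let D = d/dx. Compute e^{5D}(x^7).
x^{7} + 35 x^{6} + 525 x^{5} + 4375 x^{4} + 21875 x^{3} + 65625 x^{2} + 109375 x + 78125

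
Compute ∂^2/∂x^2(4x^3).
24 x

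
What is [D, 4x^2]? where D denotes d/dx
8 x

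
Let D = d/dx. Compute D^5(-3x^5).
-360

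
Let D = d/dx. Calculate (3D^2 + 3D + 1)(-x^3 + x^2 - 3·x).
- x^{3} - 8 x^{2} - 15 x - 3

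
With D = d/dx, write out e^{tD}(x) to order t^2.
t + x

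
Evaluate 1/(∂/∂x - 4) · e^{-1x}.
- \frac{e^{- x}}{5}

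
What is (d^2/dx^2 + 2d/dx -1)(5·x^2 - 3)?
- 5 x^{2} + 20 x + 13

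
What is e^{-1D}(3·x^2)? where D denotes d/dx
3 x^{2} - 6 x + 3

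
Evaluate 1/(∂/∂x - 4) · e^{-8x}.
- \frac{e^{- 8 x}}{12}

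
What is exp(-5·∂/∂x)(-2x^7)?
- 2 x^{7} + 70 x^{6} - 1050 x^{5} + 8750 x^{4} - 43750 x^{3} + 131250 x^{2} - 218750 x + 156250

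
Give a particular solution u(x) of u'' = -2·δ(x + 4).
-|x + 4|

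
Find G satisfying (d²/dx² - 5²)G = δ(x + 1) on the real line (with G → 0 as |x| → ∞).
-\frac{e^{-5|x + 1|}}{10}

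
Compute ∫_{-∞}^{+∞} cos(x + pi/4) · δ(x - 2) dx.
\cos{\left(\frac{\pi}{4} + 2 \right)}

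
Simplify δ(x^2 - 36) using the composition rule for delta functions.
\frac{\delta(x - 6) + \delta(x + 6)}{12}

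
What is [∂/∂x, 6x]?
6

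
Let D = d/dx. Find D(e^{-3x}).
- 3 e^{- 3 x}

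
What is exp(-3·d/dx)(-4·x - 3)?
9 - 4 x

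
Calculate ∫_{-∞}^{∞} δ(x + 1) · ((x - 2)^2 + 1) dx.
10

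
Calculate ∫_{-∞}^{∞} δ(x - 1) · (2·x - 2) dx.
0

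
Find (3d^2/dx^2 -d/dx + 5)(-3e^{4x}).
- 147 e^{4 x}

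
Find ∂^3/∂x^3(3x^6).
360 x^{3}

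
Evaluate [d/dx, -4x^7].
- 28 x^{6}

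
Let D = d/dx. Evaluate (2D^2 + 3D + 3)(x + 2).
3 x + 9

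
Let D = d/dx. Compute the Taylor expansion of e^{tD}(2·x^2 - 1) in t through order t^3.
2 t^{2} + 4 t x + 2 x^{2} - 1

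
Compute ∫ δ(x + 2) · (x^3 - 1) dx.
-9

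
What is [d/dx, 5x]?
5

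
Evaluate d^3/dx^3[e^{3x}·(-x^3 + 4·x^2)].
\left(- 27 x^{3} + 27 x^{2} + 162 x + 66\right) e^{3 x}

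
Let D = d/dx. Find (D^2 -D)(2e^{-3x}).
24 e^{- 3 x}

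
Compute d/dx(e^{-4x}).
- 4 e^{- 4 x}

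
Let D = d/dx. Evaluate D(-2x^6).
- 12 x^{5}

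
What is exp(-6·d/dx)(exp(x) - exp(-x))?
- e^{6 - x} + e^{x - 6}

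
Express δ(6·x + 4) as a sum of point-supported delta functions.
\frac{\delta(x + 2/3)}{6}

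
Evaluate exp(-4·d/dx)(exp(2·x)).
e^{2 x - 8}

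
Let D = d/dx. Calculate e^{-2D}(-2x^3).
- 2 x^{3} + 12 x^{2} - 24 x + 16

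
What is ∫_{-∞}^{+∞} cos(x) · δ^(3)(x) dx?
0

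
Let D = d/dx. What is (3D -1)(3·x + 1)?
8 - 3 x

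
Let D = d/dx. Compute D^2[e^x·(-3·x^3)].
- 3 x \left(x^{2} + 6 x + 6\right) e^{x}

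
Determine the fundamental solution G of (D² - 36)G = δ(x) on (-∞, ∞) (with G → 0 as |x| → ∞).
-\frac{e^{-6|x|}}{12}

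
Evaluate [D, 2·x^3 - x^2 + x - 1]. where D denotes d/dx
6 x^{2} - 2 x + 1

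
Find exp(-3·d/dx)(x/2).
\frac{x}{2} - \frac{3}{2}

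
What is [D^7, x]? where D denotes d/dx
7D^{6}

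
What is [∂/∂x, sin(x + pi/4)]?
\cos{\left(x + \frac{\pi}{4} \right)}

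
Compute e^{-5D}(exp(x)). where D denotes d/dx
e^{x - 5}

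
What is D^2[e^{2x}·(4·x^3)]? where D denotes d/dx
8 x \left(2 x^{2} + 6 x + 3\right) e^{2 x}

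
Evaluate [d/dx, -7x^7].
- 49 x^{6}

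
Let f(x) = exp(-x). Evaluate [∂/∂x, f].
- e^{- x}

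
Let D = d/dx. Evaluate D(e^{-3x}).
- 3 e^{- 3 x}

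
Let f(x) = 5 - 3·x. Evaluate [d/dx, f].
-3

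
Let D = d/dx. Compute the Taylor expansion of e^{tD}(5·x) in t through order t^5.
5 t + 5 x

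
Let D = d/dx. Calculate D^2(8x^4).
96 x^{2}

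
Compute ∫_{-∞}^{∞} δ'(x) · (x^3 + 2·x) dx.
-2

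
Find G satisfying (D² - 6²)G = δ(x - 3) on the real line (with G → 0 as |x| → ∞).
-\frac{e^{-6|x - 3|}}{12}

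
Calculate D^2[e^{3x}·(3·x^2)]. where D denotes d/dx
\left(27 x^{2} + 36 x + 6\right) e^{3 x}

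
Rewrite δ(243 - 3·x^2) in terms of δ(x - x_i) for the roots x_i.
\frac{\delta(x - 9) + \delta(x + 9)}{54}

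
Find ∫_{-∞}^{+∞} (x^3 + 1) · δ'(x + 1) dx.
-3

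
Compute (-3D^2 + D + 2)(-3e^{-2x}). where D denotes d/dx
36 e^{- 2 x}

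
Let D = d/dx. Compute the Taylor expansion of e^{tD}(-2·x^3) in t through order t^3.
- 2 t^{3} - 6 t^{2} x - 6 t x^{2} - 2 x^{3}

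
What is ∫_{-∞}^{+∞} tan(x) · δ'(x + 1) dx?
- \tan^{2}{\left(1 \right)} - 1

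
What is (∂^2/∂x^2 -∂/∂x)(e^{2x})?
2 e^{2 x}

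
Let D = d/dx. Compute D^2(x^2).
2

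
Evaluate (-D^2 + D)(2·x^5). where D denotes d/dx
10 x^{3} \left(x - 4\right)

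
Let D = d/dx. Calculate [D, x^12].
12 x^{11}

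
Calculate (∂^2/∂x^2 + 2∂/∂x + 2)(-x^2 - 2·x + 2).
- 2 x^{2} - 8 x - 2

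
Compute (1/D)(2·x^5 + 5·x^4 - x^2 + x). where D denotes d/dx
\frac{x^{6}}{3} + x^{5} - \frac{x^{3}}{3} + \frac{x^{2}}{2}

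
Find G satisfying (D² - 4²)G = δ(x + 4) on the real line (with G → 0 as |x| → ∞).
-\frac{e^{-4|x + 4|}}{8}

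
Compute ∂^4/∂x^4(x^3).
0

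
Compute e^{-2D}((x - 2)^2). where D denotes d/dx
x^{2} - 8 x + 16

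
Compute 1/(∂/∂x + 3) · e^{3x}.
\frac{e^{3 x}}{6}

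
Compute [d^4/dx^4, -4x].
-16\frac{d^{3}}{dx^{3}}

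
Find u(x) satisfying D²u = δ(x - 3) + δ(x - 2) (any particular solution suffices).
\frac{|x - 3|}{2} + \frac{|x - 2|}{2}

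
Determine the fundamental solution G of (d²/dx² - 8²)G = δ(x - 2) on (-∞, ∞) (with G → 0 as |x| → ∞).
-\frac{e^{-8|x - 2|}}{16}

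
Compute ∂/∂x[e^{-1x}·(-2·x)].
2 \left(x - 1\right) e^{- x}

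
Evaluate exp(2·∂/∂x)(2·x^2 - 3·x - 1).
2 x^{2} + 5 x + 1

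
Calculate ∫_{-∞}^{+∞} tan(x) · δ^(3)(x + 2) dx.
- 6 \tan^{4}{\left(2 \right)} - 8 \tan^{2}{\left(2 \right)} - 2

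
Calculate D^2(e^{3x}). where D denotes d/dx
9 e^{3 x}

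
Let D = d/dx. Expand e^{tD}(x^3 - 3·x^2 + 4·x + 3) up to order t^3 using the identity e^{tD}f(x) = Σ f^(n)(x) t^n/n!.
t^{3} + 3 t^{2} \left(x - 1\right) + t \left(3 x^{2} - 6 x + 4\right) + x^{3} - 3 x^{2} + 4 x + 3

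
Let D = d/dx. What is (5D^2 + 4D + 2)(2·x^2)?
4 x^{2} + 16 x + 20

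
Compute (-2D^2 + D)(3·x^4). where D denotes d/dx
12 x^{2} \left(x - 6\right)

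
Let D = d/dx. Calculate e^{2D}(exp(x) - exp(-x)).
2 \sinh{\left(x + 2 \right)}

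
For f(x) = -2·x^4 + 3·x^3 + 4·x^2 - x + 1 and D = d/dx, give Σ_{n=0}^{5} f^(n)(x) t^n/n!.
- 2 t^{4} + t^{3} \left(3 - 8 x\right) + t^{2} \left(- 12 x^{2} + 9 x + 4\right) - t \left(8 x^{3} - 9 x^{2} - 8 x + 1\right) - 2 x^{4} + 3 x^{3} + 4 x^{2} - x + 1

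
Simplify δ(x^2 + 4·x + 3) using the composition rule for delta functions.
\frac{\delta(x + 3) + \delta(x + 1)}{2}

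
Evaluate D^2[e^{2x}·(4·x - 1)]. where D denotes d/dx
\left(16 x + 12\right) e^{2 x}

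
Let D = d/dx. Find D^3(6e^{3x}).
162 e^{3 x}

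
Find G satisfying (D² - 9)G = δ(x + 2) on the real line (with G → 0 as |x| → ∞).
-\frac{e^{-3|x + 2|}}{6}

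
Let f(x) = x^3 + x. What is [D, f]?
3 x^{2} + 1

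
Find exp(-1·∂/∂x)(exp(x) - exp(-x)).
- e^{1 - x} + e^{x - 1}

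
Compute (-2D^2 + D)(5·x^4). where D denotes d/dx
20 x^{2} \left(x - 6\right)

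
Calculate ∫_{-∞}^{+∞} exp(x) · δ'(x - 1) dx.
- e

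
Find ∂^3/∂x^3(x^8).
336 x^{5}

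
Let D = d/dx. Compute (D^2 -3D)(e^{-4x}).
28 e^{- 4 x}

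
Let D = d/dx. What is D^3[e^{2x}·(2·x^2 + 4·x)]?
\left(16 x^{2} + 80 x + 72\right) e^{2 x}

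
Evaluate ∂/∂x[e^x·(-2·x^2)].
2 x \left(- x - 2\right) e^{x}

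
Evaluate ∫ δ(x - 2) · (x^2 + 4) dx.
8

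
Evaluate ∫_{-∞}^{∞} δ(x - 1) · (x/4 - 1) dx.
- \frac{3}{4}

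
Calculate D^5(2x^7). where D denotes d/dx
5040 x^{2}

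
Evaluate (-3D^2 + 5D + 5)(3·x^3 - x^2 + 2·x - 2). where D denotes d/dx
15 x^{3} + 40 x^{2} - 54 x + 6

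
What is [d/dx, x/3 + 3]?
\frac{1}{3}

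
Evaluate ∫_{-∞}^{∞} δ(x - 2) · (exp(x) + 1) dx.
1 + e^{2}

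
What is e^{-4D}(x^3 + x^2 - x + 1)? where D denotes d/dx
x^{3} - 11 x^{2} + 39 x - 43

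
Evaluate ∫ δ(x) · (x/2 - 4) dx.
-4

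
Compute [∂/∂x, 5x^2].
10 x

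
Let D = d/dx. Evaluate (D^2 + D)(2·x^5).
10 x^{3} \left(x + 4\right)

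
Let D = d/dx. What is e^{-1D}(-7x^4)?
- 7 x^{4} + 28 x^{3} - 42 x^{2} + 28 x - 7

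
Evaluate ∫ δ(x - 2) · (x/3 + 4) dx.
\frac{14}{3}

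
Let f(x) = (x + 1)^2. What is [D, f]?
2 x + 2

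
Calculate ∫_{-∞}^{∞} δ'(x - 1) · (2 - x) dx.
1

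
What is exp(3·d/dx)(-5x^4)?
- 5 x^{4} - 60 x^{3} - 270 x^{2} - 540 x - 405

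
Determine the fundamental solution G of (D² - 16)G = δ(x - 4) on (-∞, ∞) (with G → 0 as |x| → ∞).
-\frac{e^{-4|x - 4|}}{8}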